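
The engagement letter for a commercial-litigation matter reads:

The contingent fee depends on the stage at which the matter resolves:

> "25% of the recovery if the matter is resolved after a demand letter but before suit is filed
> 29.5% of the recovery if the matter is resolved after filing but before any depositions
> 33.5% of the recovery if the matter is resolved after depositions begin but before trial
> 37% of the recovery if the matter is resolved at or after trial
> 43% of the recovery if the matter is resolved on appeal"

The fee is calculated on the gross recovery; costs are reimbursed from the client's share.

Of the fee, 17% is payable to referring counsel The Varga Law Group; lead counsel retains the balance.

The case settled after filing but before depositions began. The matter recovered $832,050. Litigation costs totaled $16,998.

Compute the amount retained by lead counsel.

$203,727.44

Fee base is the gross recovery, $832,050; costs are reimbursed separately.
The matter settled after filing but before depositions began, so the 29.5% rate applies.
$832,050 × 29.5% = $245,454.75
Referral share: 17% of $245,454.75 = $41,727.31; lead counsel retains $245,454.75 − $41,727.31 = $203,727.44.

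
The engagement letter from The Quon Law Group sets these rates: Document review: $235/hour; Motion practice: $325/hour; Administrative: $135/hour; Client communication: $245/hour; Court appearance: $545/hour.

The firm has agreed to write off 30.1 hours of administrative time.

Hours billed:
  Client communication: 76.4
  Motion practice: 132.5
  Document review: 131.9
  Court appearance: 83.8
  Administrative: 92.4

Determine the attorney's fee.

Document review: 131.9 × $235 = $30,996.50
Motion practice: 132.5 × $325 = $43,062.50
Administrative: 92.4 × $135 = $12,474.00
Client communication: 76.4 × $245 = $18,718.00
Court appearance: 83.8 × $545 = $45,671.00
Subtotal: $150,922.00
Write-off: 30.1 × $135 = $4,063.50
Total: $150,922.00 − $4,063.50 = $146,858.50

$146,858.50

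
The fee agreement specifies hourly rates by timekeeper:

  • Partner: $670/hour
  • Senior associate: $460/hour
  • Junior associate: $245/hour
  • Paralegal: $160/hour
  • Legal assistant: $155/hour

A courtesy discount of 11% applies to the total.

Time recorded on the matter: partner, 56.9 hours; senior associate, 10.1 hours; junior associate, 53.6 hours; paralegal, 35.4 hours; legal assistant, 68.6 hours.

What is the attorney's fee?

$64,256.22

Partner: 56.9 × $670 = $38,123.00
Senior associate: 10.1 × $460 = $4,646.00
Junior associate: 53.6 × $245 = $13,132.00
Paralegal: 35.4 × $160 = $5,664.00
Legal assistant: 68.6 × $155 = $10,633.00
Subtotal: $72,198.00
Less 11% discount: −$7,941.78
Total: $72,198.00 − $7,941.78 = $64,256.22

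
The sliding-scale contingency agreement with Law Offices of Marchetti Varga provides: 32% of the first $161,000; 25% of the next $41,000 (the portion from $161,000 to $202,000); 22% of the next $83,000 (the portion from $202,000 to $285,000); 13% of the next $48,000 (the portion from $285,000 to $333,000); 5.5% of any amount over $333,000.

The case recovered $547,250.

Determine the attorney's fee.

First $161,000 at 32% = $51,520.00
Next $41,000 at 25% = $10,250.00
Next $83,000 at 22% = $18,260.00
Next $48,000 at 13% = $6,240.00
Remaining $214,250 at 5.5% = $11,783.75
Fee: $51,520.00 + $10,250.00 + $18,260.00 + $6,240.00 + $11,783.75 = $98,053.75

$98,053.75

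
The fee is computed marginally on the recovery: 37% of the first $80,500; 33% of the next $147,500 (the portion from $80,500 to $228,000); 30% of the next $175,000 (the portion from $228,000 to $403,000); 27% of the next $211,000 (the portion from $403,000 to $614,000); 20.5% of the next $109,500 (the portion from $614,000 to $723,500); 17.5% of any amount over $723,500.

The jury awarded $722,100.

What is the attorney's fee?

First $80,500 at 37% = $29,785.00
Next $147,500 at 33% = $48,675.00
Next $175,000 at 30% = $52,500.00
Next $211,000 at 27% = $56,970.00
Remaining $108,100 at 20.5% = $22,160.50
Fee: $29,785.00 + $48,675.00 + $52,500.00 + $56,970.00 + $22,160.50 = $210,090.50

$210,090.50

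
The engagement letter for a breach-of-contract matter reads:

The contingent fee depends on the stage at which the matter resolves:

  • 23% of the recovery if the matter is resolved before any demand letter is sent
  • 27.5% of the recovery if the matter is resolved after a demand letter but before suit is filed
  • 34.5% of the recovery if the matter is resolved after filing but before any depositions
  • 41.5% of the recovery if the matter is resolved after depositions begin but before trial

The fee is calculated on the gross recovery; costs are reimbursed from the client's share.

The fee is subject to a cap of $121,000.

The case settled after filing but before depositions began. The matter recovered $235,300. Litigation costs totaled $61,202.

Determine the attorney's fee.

$81,178.50

Fee base is the gross recovery, $235,300; costs are reimbursed separately.
The matter settled after filing but before depositions began, so the 34.5% rate applies.
$235,300 × 34.5% = $81,178.50
$81,178.50 is under the $121,000 cap.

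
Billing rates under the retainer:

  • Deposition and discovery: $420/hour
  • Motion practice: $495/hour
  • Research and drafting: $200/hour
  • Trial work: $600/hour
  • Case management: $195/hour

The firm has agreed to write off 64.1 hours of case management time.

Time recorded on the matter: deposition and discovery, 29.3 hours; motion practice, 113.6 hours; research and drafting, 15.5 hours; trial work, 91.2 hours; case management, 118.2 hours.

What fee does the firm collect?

Deposition and discovery: 29.3 × $420 = $12,306.00
Motion practice: 113.6 × $495 = $56,232.00
Research and drafting: 15.5 × $200 = $3,100.00
Trial work: 91.2 × $600 = $54,720.00
Case management: 118.2 × $195 = $23,049.00
Subtotal: $149,407.00
Write-off: 64.1 × $195 = $12,499.50
Total: $149,407.00 − $12,499.50 = $136,907.50

$136,907.50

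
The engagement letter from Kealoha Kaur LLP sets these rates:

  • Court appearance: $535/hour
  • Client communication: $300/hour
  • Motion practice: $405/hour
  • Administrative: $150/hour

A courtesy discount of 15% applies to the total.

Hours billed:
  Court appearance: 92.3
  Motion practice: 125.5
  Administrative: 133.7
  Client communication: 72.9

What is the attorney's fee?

$120,813.05

Court appearance: 92.3 × $535 = $49,380.50
Client communication: 72.9 × $300 = $21,870.00
Motion practice: 125.5 × $405 = $50,827.50
Administrative: 133.7 × $150 = $20,055.00
Subtotal: $142,133.00
Less 15% discount: −$21,319.95
Total: $142,133.00 − $21,319.95 = $120,813.05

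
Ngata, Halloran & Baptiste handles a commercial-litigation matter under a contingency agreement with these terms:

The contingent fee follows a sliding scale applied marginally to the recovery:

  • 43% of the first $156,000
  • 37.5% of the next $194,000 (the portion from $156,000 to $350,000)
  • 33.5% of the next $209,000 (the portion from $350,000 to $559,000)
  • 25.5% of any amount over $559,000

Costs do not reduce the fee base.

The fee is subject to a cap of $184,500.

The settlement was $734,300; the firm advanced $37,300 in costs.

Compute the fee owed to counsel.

$184,500.00

Fee base is the gross recovery, $734,300; costs are reimbursed separately.
First $156,000 at 43% = $67,080.00
Next $194,000 at 37.5% = $72,750.00
Next $209,000 at 33.5% = $70,015.00
Remaining $175,300 at 25.5% = $44,701.50
Fee: $67,080.00 + $72,750.00 + $70,015.00 + $44,701.50 = $254,546.50
$254,546.50 exceeds the $184,500 cap, so the fee is capped at $184,500.00.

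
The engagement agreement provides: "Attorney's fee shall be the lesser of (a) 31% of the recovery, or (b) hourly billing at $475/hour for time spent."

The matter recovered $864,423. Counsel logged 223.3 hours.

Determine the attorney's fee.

$106,067.50

(a) 31% of $864,423 = $267,971.13
(b) 223.3 × $475 = $106,067.50
The lesser is (b): $106,067.50.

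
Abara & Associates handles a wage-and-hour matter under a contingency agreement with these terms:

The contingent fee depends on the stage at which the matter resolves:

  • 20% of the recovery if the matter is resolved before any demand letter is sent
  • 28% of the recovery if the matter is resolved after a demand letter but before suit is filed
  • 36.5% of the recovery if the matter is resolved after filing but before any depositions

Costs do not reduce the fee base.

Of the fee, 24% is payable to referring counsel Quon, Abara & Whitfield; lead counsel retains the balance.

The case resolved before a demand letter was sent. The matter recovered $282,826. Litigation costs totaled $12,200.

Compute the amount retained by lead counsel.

$42,989.55

Fee base is the gross recovery, $282,826; costs are reimbursed separately.
The matter resolved before a demand letter was sent, so the 20% rate applies.
$282,826 × 20% = $56,565.20
Referral share: 24% of $56,565.20 = $13,575.65; lead counsel retains $56,565.20 − $13,575.65 = $42,989.55.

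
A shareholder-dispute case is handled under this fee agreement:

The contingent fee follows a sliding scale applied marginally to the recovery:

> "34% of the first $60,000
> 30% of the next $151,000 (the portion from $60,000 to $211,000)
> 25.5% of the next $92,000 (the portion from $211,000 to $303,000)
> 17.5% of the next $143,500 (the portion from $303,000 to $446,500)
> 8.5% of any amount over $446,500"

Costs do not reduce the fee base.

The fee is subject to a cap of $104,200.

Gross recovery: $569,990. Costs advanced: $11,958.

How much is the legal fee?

$104,200.00

Fee base is the gross recovery, $569,990; costs are reimbursed separately.
First $60,000 at 34% = $20,400.00
Next $151,000 at 30% = $45,300.00
Next $92,000 at 25.5% = $23,460.00
Next $143,500 at 17.5% = $25,112.50
Remaining $123,490 at 8.5% = $10,496.65
Fee: $20,400.00 + $45,300.00 + $23,460.00 + $25,112.50 + $10,496.65 = $124,769.15
$124,769.15 exceeds the $104,200 cap, so the fee is capped at $104,200.00.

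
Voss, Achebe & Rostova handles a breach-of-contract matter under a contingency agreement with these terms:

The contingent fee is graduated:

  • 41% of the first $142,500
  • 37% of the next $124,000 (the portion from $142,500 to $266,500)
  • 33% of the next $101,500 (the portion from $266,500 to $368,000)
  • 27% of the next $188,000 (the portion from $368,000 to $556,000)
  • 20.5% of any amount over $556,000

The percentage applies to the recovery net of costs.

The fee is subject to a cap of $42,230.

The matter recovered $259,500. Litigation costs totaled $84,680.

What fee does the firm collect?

Fee base (net of costs): $259,500 − $84,680 = $174,820
First $142,500 at 41% = $58,425.00
Remaining $32,320 at 37% = $11,958.40
Fee: $58,425.00 + $11,958.40 = $70,383.40
$70,383.40 exceeds the $42,230 cap, so the fee is capped at $42,230.00.

$42,230.00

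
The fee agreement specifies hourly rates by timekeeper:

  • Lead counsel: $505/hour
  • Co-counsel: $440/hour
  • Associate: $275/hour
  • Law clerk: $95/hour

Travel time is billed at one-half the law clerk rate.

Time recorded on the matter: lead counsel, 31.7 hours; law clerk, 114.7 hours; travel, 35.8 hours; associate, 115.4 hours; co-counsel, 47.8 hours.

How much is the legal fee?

$81,372.50

Lead counsel: 31.7 × $505 = $16,008.50
Co-counsel: 47.8 × $440 = $21,032.00
Associate: 115.4 × $275 = $31,735.00
Law clerk: 114.7 × $95 = $10,896.50
Subtotal: $16,008.50 + $21,032.00 + $31,735.00 + $10,896.50 = $79,672.00
Travel: 35.8 × ($95 ÷ 2) = 35.8 × $47.50 = $1,700.50
Total: $79,672.00 + $1,700.50 = $81,372.50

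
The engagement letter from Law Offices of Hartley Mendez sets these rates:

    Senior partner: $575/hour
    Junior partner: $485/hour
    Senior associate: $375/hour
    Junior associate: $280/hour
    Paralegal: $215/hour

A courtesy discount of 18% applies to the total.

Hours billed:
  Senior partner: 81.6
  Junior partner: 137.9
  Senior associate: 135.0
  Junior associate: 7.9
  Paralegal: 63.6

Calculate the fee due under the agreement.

$147,856.25

Senior partner: 81.6 × $575 = $46,920.00
Junior partner: 137.9 × $485 = $66,881.50
Senior associate: 135.0 × $375 = $50,625.00
Junior associate: 7.9 × $280 = $2,212.00
Paralegal: 63.6 × $215 = $13,674.00
Subtotal: $180,312.50
Less 18% discount: −$32,456.25
Total: $180,312.50 − $32,456.25 = $147,856.25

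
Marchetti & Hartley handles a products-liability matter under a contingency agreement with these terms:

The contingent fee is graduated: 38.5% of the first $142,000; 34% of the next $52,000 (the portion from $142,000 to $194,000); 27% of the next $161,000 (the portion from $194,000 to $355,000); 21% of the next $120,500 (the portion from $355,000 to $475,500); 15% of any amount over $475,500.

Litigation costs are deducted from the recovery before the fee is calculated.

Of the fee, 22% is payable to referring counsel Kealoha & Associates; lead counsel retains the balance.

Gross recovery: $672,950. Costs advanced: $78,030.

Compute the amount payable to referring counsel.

Fee base (net of costs): $672,950 − $78,030 = $594,920
First $142,000 at 38.5% = $54,670.00
Next $52,000 at 34% = $17,680.00
Next $161,000 at 27% = $43,470.00
Next $120,500 at 21% = $25,305.00
Remaining $119,420 at 15% = $17,913.00
Fee: $54,670.00 + $17,680.00 + $43,470.00 + $25,305.00 + $17,913.00 = $159,038.00
Referral share: 22% of $159,038.00 = $34,988.36; lead counsel retains $159,038.00 − $34,988.36 = $124,049.64.

$34,988.36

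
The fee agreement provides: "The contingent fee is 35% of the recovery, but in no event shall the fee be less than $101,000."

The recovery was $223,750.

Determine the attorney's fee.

$101,000.00

35% of $223,750 = $78,312.50
That is below the $101,000 minimum, so the minimum applies.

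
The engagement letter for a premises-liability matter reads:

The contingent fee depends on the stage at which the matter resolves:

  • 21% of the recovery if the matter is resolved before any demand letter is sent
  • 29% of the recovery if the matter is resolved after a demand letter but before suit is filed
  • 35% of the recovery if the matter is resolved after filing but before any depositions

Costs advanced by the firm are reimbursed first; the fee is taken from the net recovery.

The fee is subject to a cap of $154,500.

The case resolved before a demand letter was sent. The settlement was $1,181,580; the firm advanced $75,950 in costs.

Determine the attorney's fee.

Fee base (net of costs): $1,181,580 − $75,950 = $1,105,630
The matter resolved before a demand letter was sent, so the 21% rate applies.
$1,105,630 × 21% = $232,182.30
$232,182.30 exceeds the $154,500 cap, so the fee is capped at $154,500.00.

$154,500.00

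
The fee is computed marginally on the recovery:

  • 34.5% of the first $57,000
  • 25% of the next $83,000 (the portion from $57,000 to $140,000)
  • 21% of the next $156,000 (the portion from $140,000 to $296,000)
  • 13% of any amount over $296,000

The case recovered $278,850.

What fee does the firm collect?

$69,573.50

First $57,000 at 34.5% = $19,665.00
Next $83,000 at 25% = $20,750.00
Remaining $138,850 at 21% = $29,158.50
Fee: $19,665.00 + $20,750.00 + $29,158.50 = $69,573.50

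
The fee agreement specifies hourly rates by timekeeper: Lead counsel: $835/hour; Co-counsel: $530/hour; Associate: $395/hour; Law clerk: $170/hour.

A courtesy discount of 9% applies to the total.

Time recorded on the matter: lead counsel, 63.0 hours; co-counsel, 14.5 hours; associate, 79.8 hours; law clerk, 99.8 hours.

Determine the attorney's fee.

Lead counsel: 63.0 × $835 = $52,605.00
Co-counsel: 14.5 × $530 = $7,685.00
Associate: 79.8 × $395 = $31,521.00
Law clerk: 99.8 × $170 = $16,966.00
Subtotal: $108,777.00
Less 9% discount: −$9,789.93
Total: $108,777.00 − $9,789.93 = $98,987.07

$98,987.07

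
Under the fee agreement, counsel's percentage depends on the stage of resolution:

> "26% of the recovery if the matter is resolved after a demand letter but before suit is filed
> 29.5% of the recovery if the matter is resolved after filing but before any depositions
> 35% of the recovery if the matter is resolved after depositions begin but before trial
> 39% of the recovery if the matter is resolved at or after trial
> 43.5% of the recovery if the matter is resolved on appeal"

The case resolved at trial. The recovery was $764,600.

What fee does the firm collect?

The matter resolved at trial, so the 39% rate applies.
$764,600 × 39% = $298,194.00

$298,194.00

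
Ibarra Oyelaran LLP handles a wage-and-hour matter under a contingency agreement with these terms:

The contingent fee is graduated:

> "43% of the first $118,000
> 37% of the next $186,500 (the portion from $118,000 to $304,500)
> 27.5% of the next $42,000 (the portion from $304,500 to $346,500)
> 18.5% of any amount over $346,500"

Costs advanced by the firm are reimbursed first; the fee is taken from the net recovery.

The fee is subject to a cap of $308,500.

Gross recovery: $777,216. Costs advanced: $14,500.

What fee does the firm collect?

Fee base (net of costs): $777,216 − $14,500 = $762,716
First $118,000 at 43% = $50,740.00
Next $186,500 at 37% = $69,005.00
Next $42,000 at 27.5% = $11,550.00
Remaining $416,216 at 18.5% = $76,999.96
Fee: $50,740.00 + $69,005.00 + $11,550.00 + $76,999.96 = $208,294.96
$208,294.96 is under the $308,500 cap.

$208,294.96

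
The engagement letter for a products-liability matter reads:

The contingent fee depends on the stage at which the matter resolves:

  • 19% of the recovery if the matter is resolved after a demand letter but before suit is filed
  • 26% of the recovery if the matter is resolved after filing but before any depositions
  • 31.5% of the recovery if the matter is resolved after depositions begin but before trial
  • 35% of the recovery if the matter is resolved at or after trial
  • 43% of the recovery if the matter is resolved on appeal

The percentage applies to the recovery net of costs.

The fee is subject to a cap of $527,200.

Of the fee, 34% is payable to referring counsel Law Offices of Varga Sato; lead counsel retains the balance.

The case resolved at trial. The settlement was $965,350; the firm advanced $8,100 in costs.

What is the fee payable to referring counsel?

$113,912.75

Fee base (net of costs): $965,350 − $8,100 = $957,250
The matter resolved at trial, so the 35% rate applies.
$957,250 × 35% = $335,037.50
$335,037.50 is under the $527,200 cap.
Referral share: 34% of $335,037.50 = $113,912.75; lead counsel retains $335,037.50 − $113,912.75 = $221,124.75.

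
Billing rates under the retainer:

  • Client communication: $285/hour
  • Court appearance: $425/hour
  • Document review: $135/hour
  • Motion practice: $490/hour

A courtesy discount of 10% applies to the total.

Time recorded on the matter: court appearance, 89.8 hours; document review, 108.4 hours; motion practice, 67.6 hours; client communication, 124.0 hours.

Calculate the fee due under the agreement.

Client communication: 124.0 × $285 = $35,340.00
Court appearance: 89.8 × $425 = $38,165.00
Document review: 108.4 × $135 = $14,634.00
Motion practice: 67.6 × $490 = $33,124.00
Subtotal: $121,263.00
Less 10% discount: −$12,126.30
Total: $121,263.00 − $12,126.30 = $109,136.70

$109,136.70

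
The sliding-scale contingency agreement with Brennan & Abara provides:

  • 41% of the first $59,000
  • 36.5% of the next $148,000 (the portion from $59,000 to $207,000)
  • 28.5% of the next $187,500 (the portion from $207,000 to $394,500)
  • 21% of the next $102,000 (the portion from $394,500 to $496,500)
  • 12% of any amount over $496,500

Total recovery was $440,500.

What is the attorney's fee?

First $59,000 at 41% = $24,190.00
Next $148,000 at 36.5% = $54,020.00
Next $187,500 at 28.5% = $53,437.50
Remaining $46,000 at 21% = $9,660.00
Fee: $24,190.00 + $54,020.00 + $53,437.50 + $9,660.00 = $141,307.50

$141,307.50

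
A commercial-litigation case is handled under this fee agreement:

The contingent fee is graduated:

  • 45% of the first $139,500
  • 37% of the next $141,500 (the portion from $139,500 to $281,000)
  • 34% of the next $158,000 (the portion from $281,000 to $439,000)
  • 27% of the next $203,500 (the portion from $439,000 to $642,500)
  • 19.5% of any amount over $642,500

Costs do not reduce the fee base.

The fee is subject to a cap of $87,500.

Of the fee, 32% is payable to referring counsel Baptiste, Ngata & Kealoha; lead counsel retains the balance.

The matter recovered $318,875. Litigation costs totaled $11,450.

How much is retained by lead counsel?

Fee base is the gross recovery, $318,875; costs are reimbursed separately.
First $139,500 at 45% = $62,775.00
Next $141,500 at 37% = $52,355.00
Remaining $37,875 at 34% = $12,877.50
Fee: $62,775.00 + $52,355.00 + $12,877.50 = $128,007.50
$128,007.50 exceeds the $87,500 cap, so the fee is capped at $87,500.00.
Referral share: 32% of $87,500.00 = $28,000.00; lead counsel retains $87,500.00 − $28,000.00 = $59,500.00.

$59,500.00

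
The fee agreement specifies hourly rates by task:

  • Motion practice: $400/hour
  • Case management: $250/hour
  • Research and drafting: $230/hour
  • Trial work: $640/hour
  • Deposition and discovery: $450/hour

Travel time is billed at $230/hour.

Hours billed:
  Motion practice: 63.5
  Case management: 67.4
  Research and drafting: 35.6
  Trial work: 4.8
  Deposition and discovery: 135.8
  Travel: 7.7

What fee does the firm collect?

$116,391.00

Motion practice: 63.5 × $400 = $25,400.00
Case management: 67.4 × $250 = $16,850.00
Research and drafting: 35.6 × $230 = $8,188.00
Trial work: 4.8 × $640 = $3,072.00
Deposition and discovery: 135.8 × $450 = $61,110.00
Subtotal: $25,400.00 + $16,850.00 + $8,188.00 + $3,072.00 + $61,110.00 = $114,620.00
Travel: 7.7 × $230 = $1,771.00
Total: $114,620.00 + $1,771.00 = $116,391.00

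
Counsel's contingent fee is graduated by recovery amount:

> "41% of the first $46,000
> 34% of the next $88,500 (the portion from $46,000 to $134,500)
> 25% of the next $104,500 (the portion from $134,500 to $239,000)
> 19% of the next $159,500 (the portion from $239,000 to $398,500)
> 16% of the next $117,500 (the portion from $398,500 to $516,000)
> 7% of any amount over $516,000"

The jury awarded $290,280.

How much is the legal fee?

First $46,000 at 41% = $18,860.00
Next $88,500 at 34% = $30,090.00
Next $104,500 at 25% = $26,125.00
Remaining $51,280 at 19% = $9,743.20
Fee: $18,860.00 + $30,090.00 + $26,125.00 + $9,743.20 = $84,818.20

$84,818.20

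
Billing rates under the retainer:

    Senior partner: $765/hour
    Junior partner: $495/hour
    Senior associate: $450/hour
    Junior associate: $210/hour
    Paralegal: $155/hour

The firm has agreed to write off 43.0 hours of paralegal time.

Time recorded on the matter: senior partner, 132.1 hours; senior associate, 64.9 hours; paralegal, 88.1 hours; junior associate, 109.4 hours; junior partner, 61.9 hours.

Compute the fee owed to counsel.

Senior partner: 132.1 × $765 = $101,056.50
Junior partner: 61.9 × $495 = $30,640.50
Senior associate: 64.9 × $450 = $29,205.00
Junior associate: 109.4 × $210 = $22,974.00
Paralegal: 88.1 × $155 = $13,655.50
Subtotal: $197,531.50
Write-off: 43.0 × $155 = $6,665.00
Total: $197,531.50 − $6,665.00 = $190,866.50

$190,866.50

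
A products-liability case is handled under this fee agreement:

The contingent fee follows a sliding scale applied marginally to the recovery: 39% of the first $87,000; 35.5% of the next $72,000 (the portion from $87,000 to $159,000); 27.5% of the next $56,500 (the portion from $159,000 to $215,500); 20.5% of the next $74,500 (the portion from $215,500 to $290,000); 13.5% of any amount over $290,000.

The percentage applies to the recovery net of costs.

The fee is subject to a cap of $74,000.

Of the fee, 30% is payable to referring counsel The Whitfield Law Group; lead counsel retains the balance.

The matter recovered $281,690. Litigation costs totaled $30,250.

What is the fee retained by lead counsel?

$51,800.00

Fee base (net of costs): $281,690 − $30,250 = $251,440
First $87,000 at 39% = $33,930.00
Next $72,000 at 35.5% = $25,560.00
Next $56,500 at 27.5% = $15,537.50
Remaining $35,940 at 20.5% = $7,367.70
Fee: $33,930.00 + $25,560.00 + $15,537.50 + $7,367.70 = $82,395.20
$82,395.20 exceeds the $74,000 cap, so the fee is capped at $74,000.00.
Referral share: 30% of $74,000.00 = $22,200.00; lead counsel retains $74,000.00 − $22,200.00 = $51,800.00.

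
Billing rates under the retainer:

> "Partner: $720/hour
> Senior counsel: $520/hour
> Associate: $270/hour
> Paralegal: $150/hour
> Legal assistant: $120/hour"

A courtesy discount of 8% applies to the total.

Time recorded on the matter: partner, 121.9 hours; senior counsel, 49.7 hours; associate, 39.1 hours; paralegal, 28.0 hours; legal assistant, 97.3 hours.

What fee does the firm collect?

Partner: 121.9 × $720 = $87,768.00
Senior counsel: 49.7 × $520 = $25,844.00
Associate: 39.1 × $270 = $10,557.00
Paralegal: 28.0 × $150 = $4,200.00
Legal assistant: 97.3 × $120 = $11,676.00
Subtotal: $140,045.00
Less 8% discount: −$11,203.60
Total: $140,045.00 − $11,203.60 = $128,841.40

$128,841.40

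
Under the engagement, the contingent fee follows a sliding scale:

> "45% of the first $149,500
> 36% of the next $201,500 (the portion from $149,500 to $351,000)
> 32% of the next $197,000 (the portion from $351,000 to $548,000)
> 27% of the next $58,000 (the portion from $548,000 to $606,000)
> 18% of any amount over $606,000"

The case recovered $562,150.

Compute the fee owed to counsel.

$206,675.50

First $149,500 at 45% = $67,275.00
Next $201,500 at 36% = $72,540.00
Next $197,000 at 32% = $63,040.00
Remaining $14,150 at 27% = $3,820.50
Fee: $67,275.00 + $72,540.00 + $63,040.00 + $3,820.50 = $206,675.50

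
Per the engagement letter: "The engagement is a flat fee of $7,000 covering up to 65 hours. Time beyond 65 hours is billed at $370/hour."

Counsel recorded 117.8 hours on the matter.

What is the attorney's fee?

Flat fee: $7,000.00
Excess hours: 117.8 − 65 = 52.8
Overrun: 52.8 × $370 = $19,536.00
Total: $7,000.00 + $19,536.00 = $26,536.00

$26,536.00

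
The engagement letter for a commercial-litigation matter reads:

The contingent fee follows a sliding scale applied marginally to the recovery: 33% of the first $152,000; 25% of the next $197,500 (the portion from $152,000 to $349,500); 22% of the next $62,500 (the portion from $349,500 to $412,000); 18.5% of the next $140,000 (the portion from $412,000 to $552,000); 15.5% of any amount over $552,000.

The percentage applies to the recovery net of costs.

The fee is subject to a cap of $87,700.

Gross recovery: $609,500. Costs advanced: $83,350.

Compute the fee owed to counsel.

$87,700.00

Fee base (net of costs): $609,500 − $83,350 = $526,150
First $152,000 at 33% = $50,160.00
Next $197,500 at 25% = $49,375.00
Next $62,500 at 22% = $13,750.00
Remaining $114,150 at 18.5% = $21,117.75
Fee: $50,160.00 + $49,375.00 + $13,750.00 + $21,117.75 = $134,402.75
$134,402.75 exceeds the $87,700 cap, so the fee is capped at $87,700.00.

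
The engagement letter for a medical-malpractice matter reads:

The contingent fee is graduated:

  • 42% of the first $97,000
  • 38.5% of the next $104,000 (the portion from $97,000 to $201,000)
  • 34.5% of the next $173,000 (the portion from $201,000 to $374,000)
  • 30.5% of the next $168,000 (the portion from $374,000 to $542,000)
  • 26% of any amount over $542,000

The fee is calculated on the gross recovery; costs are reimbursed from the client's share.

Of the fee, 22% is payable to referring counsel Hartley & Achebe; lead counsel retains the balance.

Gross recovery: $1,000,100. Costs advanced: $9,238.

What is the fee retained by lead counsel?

Fee base is the gross recovery, $1,000,100; costs are reimbursed separately.
First $97,000 at 42% = $40,740.00
Next $104,000 at 38.5% = $40,040.00
Next $173,000 at 34.5% = $59,685.00
Next $168,000 at 30.5% = $51,240.00
Remaining $458,100 at 26% = $119,106.00
Fee: $40,740.00 + $40,040.00 + $59,685.00 + $51,240.00 + $119,106.00 = $310,811.00
Referral share: 22% of $310,811.00 = $68,378.42; lead counsel retains $310,811.00 − $68,378.42 = $242,432.58.

$242,432.58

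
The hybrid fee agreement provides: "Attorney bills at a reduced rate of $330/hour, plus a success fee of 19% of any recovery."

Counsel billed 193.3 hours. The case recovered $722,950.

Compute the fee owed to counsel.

Hourly: 193.3 × $330 = $63,789.00
Success fee: 19% of $722,950 = $137,360.50
Total: $63,789.00 + $137,360.50 = $201,149.50

$201,149.50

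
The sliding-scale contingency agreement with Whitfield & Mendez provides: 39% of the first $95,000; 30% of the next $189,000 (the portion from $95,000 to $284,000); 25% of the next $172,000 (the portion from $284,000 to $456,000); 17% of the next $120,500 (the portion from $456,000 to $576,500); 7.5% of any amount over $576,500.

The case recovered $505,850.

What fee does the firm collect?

First $95,000 at 39% = $37,050.00
Next $189,000 at 30% = $56,700.00
Next $172,000 at 25% = $43,000.00
Remaining $49,850 at 17% = $8,474.50
Fee: $37,050.00 + $56,700.00 + $43,000.00 + $8,474.50 = $145,224.50

$145,224.50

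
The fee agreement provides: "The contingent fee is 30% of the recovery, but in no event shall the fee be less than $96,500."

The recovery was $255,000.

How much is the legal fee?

$96,500.00

30% of $255,000 = $76,500.00
That is below the $96,500 minimum, so the minimum applies.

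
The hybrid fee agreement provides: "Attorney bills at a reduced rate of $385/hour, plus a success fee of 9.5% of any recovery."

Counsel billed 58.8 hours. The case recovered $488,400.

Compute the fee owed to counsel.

Hourly: 58.8 × $385 = $22,638.00
Success fee: 9.5% of $488,400 = $46,398.00
Total: $22,638.00 + $46,398.00 = $69,036.00

$69,036.00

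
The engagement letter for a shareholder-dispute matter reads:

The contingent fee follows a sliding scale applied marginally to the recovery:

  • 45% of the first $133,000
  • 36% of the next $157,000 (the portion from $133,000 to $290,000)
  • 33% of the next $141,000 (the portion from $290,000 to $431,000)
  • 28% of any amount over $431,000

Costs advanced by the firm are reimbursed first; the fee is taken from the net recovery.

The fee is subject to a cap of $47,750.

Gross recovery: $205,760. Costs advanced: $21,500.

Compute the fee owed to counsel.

Fee base (net of costs): $205,760 − $21,500 = $184,260
First $133,000 at 45% = $59,850.00
Remaining $51,260 at 36% = $18,453.60
Fee: $59,850.00 + $18,453.60 = $78,303.60
$78,303.60 exceeds the $47,750 cap, so the fee is capped at $47,750.00.

$47,750.00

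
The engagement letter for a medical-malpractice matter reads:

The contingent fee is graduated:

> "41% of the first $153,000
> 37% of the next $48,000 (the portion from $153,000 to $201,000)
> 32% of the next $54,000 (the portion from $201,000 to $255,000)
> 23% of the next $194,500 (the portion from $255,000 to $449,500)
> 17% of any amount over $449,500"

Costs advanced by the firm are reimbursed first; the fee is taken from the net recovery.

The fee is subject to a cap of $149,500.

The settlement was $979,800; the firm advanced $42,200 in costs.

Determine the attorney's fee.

$149,500.00

Fee base (net of costs): $979,800 − $42,200 = $937,600
First $153,000 at 41% = $62,730.00
Next $48,000 at 37% = $17,760.00
Next $54,000 at 32% = $17,280.00
Next $194,500 at 23% = $44,735.00
Remaining $488,100 at 17% = $82,977.00
Fee: $62,730.00 + $17,760.00 + $17,280.00 + $44,735.00 + $82,977.00 = $225,482.00
$225,482.00 exceeds the $149,500 cap, so the fee is capped at $149,500.00.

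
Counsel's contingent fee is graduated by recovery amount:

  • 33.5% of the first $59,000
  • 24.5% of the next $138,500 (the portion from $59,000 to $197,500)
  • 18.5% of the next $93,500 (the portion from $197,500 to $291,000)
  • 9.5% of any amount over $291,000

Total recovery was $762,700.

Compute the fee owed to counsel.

First $59,000 at 33.5% = $19,765.00
Next $138,500 at 24.5% = $33,932.50
Next $93,500 at 18.5% = $17,297.50
Remaining $471,700 at 9.5% = $44,811.50
Fee: $19,765.00 + $33,932.50 + $17,297.50 + $44,811.50 = $115,806.50

$115,806.50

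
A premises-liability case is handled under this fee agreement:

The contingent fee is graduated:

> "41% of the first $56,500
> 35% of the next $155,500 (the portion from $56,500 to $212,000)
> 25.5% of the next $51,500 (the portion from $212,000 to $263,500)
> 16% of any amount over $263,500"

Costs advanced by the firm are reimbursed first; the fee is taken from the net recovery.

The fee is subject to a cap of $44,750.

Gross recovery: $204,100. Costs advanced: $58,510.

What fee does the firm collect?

$44,750.00

Fee base (net of costs): $204,100 − $58,510 = $145,590
First $56,500 at 41% = $23,165.00
Remaining $89,090 at 35% = $31,181.50
Fee: $23,165.00 + $31,181.50 = $54,346.50
$54,346.50 exceeds the $44,750 cap, so the fee is capped at $44,750.00.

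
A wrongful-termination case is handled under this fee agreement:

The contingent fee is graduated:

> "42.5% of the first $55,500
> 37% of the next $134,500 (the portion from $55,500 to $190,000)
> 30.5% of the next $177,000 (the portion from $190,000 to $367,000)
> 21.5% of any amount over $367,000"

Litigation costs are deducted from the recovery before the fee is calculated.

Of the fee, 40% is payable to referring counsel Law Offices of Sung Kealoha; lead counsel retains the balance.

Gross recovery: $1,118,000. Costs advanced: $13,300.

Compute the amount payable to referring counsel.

Fee base (net of costs): $1,118,000 − $13,300 = $1,104,700
First $55,500 at 42.5% = $23,587.50
Next $134,500 at 37% = $49,765.00
Next $177,000 at 30.5% = $53,985.00
Remaining $737,700 at 21.5% = $158,605.50
Fee: $23,587.50 + $49,765.00 + $53,985.00 + $158,605.50 = $285,943.00
Referral share: 40% of $285,943.00 = $114,377.20; lead counsel retains $285,943.00 − $114,377.20 = $171,565.80.

$114,377.20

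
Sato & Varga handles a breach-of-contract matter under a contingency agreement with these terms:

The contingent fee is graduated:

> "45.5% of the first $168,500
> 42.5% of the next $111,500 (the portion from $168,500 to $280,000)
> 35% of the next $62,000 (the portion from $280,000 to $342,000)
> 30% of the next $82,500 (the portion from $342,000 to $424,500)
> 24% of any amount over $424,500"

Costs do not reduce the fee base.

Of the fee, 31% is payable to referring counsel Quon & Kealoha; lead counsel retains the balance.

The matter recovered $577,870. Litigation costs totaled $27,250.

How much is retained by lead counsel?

$143,046.52

Fee base is the gross recovery, $577,870; costs are reimbursed separately.
First $168,500 at 45.5% = $76,667.50
Next $111,500 at 42.5% = $47,387.50
Next $62,000 at 35% = $21,700.00
Next $82,500 at 30% = $24,750.00
Remaining $153,370 at 24% = $36,808.80
Fee: $76,667.50 + $47,387.50 + $21,700.00 + $24,750.00 + $36,808.80 = $207,313.80
Referral share: 31% of $207,313.80 = $64,267.28; lead counsel retains $207,313.80 − $64,267.28 = $143,046.52.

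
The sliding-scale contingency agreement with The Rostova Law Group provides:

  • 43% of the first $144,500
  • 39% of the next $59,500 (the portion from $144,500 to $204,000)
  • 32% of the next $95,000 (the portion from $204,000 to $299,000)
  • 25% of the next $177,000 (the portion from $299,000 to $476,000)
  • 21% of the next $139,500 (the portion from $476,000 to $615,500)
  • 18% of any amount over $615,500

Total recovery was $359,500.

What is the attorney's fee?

First $144,500 at 43% = $62,135.00
Next $59,500 at 39% = $23,205.00
Next $95,000 at 32% = $30,400.00
Remaining $60,500 at 25% = $15,125.00
Fee: $62,135.00 + $23,205.00 + $30,400.00 + $15,125.00 = $130,865.00

$130,865.00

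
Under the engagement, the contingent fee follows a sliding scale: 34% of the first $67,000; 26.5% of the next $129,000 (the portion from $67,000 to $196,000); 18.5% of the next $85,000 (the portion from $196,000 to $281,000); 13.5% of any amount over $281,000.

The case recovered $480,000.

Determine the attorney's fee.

$99,555.00

First $67,000 at 34% = $22,780.00
Next $129,000 at 26.5% = $34,185.00
Next $85,000 at 18.5% = $15,725.00
Remaining $199,000 at 13.5% = $26,865.00
Fee: $22,780.00 + $34,185.00 + $15,725.00 + $26,865.00 = $99,555.00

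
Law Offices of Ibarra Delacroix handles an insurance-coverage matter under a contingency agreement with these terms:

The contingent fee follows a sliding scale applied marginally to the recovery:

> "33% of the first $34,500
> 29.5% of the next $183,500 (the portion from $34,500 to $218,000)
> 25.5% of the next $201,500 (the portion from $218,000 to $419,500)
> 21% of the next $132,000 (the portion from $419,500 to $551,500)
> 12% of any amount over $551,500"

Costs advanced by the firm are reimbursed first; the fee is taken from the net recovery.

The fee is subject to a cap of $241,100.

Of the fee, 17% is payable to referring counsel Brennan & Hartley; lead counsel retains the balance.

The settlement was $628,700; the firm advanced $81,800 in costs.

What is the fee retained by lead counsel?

Fee base (net of costs): $628,700 − $81,800 = $546,900
First $34,500 at 33% = $11,385.00
Next $183,500 at 29.5% = $54,132.50
Next $201,500 at 25.5% = $51,382.50
Remaining $127,400 at 21% = $26,754.00
Fee: $11,385.00 + $54,132.50 + $51,382.50 + $26,754.00 = $143,654.00
$143,654.00 is under the $241,100 cap.
Referral share: 17% of $143,654.00 = $24,421.18; lead counsel retains $143,654.00 − $24,421.18 = $119,232.82.

$119,232.82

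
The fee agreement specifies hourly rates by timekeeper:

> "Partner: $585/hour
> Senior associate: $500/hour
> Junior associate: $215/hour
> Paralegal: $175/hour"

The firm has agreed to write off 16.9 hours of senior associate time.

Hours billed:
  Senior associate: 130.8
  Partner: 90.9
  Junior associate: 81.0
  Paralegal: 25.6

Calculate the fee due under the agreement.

Partner: 90.9 × $585 = $53,176.50
Senior associate: 130.8 × $500 = $65,400.00
Junior associate: 81.0 × $215 = $17,415.00
Paralegal: 25.6 × $175 = $4,480.00
Subtotal: $140,471.50
Write-off: 16.9 × $500 = $8,450.00
Total: $140,471.50 − $8,450.00 = $132,021.50

$132,021.50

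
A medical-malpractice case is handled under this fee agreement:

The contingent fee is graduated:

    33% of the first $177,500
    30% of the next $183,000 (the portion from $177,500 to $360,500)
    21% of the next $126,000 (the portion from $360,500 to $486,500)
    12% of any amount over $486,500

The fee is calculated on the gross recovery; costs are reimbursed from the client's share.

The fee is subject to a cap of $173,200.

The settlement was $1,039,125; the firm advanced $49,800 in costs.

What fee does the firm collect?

$173,200.00

Fee base is the gross recovery, $1,039,125; costs are reimbursed separately.
First $177,500 at 33% = $58,575.00
Next $183,000 at 30% = $54,900.00
Next $126,000 at 21% = $26,460.00
Remaining $552,625 at 12% = $66,315.00
Fee: $58,575.00 + $54,900.00 + $26,460.00 + $66,315.00 = $206,250.00
$206,250.00 exceeds the $173,200 cap, so the fee is capped at $173,200.00.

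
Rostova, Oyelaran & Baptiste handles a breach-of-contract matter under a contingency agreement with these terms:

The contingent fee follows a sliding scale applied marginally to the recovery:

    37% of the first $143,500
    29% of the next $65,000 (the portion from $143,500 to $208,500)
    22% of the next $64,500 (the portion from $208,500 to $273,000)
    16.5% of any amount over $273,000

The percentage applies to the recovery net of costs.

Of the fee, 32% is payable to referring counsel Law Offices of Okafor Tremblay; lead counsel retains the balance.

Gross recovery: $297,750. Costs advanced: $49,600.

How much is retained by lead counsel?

Fee base (net of costs): $297,750 − $49,600 = $248,150
First $143,500 at 37% = $53,095.00
Next $65,000 at 29% = $18,850.00
Remaining $39,650 at 22% = $8,723.00
Fee: $53,095.00 + $18,850.00 + $8,723.00 = $80,668.00
Referral share: 32% of $80,668.00 = $25,813.76; lead counsel retains $80,668.00 − $25,813.76 = $54,854.24.

$54,854.24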